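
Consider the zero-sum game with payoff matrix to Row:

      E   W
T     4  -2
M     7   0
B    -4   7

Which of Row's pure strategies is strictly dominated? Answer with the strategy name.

M gives a strictly higher payoff than T against every column: 7 > 4, 0 > -2.
So T is strictly dominated and Row never plays it.

T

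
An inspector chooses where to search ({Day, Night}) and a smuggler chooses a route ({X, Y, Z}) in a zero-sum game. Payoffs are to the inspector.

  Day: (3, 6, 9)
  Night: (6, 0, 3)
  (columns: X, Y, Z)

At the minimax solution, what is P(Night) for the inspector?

Row minima: Day → 3, Night → 0; maximin = 3.
Column maxima: X → 6, Y → 6, Z → 9; minimax = 6.
3 ≠ 6, so there is no saddle point; optimal play is mixed.
Z is strictly dominated by Y (it gives the inspector strictly more in every row), so the smuggler never plays it.
On the remaining 2×2 (Day, Night vs X, Y):
Let the inspector play Day with probability p. Expected payoff against X: 3p + 6(1−p) = −3p + 6; against Y: 6p + 0(1−p) = 6p.
Setting these equal: −3p + 6 = 6p ⇒ −9p = -6 ⇒ p = 2/3, and the value is (-3)·(2/3) + 6 = 4.
For the smuggler: with q = P(X), equating Day's and Night's payoffs gives −3q + 6 = 6q ⇒ q = 2/3.

1/3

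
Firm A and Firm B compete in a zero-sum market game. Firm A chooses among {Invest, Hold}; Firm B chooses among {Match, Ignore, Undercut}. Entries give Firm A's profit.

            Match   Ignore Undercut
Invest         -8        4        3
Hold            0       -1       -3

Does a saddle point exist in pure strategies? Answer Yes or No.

Row minima: Invest → -8, Hold → -3; maximin = -3.
Column maxima: Match → 0, Ignore → 4, Undercut → 3; minimax = 0.
-3 ≠ 0, so no pure-strategy equilibrium exists.

No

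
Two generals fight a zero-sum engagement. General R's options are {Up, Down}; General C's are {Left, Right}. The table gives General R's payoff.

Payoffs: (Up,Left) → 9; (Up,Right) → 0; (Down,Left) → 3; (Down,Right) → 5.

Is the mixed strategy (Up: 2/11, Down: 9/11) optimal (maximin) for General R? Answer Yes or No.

Against Left this mix gives (2/11)·9 + (9/11)·3 = 45/11.
Against Right this mix gives (2/11)·0 + (9/11)·5 = 45/11.
All of General C's active replies (Left, Right) yield 45/11, and no column does worse for General R. The mix makes General C indifferent and guarantees 45/11, so it is optimal.

Yes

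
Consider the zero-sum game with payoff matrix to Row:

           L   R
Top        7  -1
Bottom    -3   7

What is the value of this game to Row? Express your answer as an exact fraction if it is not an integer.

Row minima: Top → -1, Bottom → -3; maximin = -1.
Column maxima: L → 7, R → 7; minimax = 7.
-1 ≠ 7, so there is no saddle point; optimal play is mixed.
Let Row play Top with probability p. Expected payoff against L: 7p + (-3)(1−p) = 10p − 3; against R: (-1)p + 7(1−p) = −8p + 7.
Setting these equal: 10p − 3 = −8p + 7 ⇒ 18p = 10 ⇒ p = 5/9, and the value is (10)·(5/9) − 3 = 23/9.
For Column: with q = P(L), equating Top's and Bottom's payoffs gives 8q − 1 = −10q + 7 ⇒ q = 4/9.

23/9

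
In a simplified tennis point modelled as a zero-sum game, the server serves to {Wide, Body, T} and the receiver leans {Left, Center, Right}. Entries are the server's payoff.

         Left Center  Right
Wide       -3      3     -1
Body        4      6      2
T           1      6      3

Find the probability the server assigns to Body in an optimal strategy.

1/2

Row minima: Wide → -3, Body → 2, T → 1; maximin = 2.
Column maxima: Left → 4, Center → 6, Right → 3; minimax = 3.
2 ≠ 3, so there is no saddle point; optimal play is mixed.
Wide is strictly dominated by Body, so the server never plays it.
Center is strictly dominated by Left (it gives the server strictly more in every row), so the receiver never plays it.
On the remaining 2×2 (Body, T vs Left, Right):
Let the server play Body with probability p. Expected payoff against Left: 4p + 1(1−p) = 3p + 1; against Right: 2p + 3(1−p) = −p + 3.
Setting these equal: 3p + 1 = −p + 3 ⇒ 4p = 2 ⇒ p = 1/2, and the value is (3)·(1/2) + 1 = 5/2.
For the receiver: with q = P(Left), equating Body's and T's payoffs gives 2q + 2 = −2q + 3 ⇒ q = 1/4.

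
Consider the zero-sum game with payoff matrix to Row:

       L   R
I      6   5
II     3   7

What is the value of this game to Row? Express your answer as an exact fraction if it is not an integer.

Row minima: I → 5, II → 3; maximin = 5.
Column maxima: L → 6, R → 7; minimax = 6.
5 ≠ 6, so there is no saddle point; optimal play is mixed.
Let Row play I with probability p. Expected payoff against L: 6p + 3(1−p) = 3p + 3; against R: 5p + 7(1−p) = −2p + 7.
Setting these equal: 3p + 3 = −2p + 7 ⇒ 5p = 4 ⇒ p = 4/5, and the value is (3)·(4/5) + 3 = 27/5.
For Column: with q = P(L), equating I's and II's payoffs gives q + 5 = −4q + 7 ⇒ q = 2/5.

27/5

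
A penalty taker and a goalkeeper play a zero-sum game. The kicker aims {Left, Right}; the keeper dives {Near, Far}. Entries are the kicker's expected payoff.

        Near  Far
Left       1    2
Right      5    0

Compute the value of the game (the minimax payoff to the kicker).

Row minima: Left → 1, Right → 0; maximin = 1.
Column maxima: Near → 5, Far → 2; minimax = 2.
1 ≠ 2, so there is no saddle point; optimal play is mixed.
Let the kicker play Left with probability p. Expected payoff against Near: 1p + 5(1−p) = −4p + 5; against Far: 2p + 0(1−p) = 2p.
Setting these equal: −4p + 5 = 2p ⇒ −6p = -5 ⇒ p = 5/6, and the value is (-4)·(5/6) + 5 = 5/3.
For the keeper: with q = P(Near), equating Left's and Right's payoffs gives −q + 2 = 5q ⇒ q = 1/3.

5/3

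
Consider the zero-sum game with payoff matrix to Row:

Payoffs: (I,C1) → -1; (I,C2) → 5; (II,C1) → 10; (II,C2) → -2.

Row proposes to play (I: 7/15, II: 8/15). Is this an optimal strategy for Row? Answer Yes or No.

Against C1 this mix gives (7/15)·(-1) + (8/15)·10 = 73/15.
Against C2 this mix gives (7/15)·5 + (8/15)·(-2) = 19/15.
Column will play C2, holding Row to 19/15. Shifting weight toward the row that does better against C2 would raise this floor (the equalizing mix achieves 8/3 against both C2 and C1), so the proposed strategy is not optimal.

No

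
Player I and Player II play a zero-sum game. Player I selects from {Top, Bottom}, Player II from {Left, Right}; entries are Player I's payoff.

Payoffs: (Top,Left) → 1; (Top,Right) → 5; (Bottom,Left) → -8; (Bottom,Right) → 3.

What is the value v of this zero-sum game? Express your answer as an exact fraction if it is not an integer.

Row minima: Top → 1, Bottom → -8; maximin = 1.
Column maxima: Left → 1, Right → 5; minimax = 1.
Since maximin = minimax = 1, there is a saddle point and the value is 1.

1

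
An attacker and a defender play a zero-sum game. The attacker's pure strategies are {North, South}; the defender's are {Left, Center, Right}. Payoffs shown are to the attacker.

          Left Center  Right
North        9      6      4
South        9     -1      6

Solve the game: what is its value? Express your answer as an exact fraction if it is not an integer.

40/9

Row minima: North → 4, South → -1; maximin = 4.
Column maxima: Left → 9, Center → 6, Right → 6; minimax = 6.
4 ≠ 6, so there is no saddle point; optimal play is mixed.
Left is strictly dominated by Center (it gives the attacker strictly more in every row), so the defender never plays it.
On the remaining 2×2 (North, South vs Center, Right):
Let the attacker play North with probability p. Expected payoff against Center: 6p + (-1)(1−p) = 7p − 1; against Right: 4p + 6(1−p) = −2p + 6.
Setting these equal: 7p − 1 = −2p + 6 ⇒ 9p = 7 ⇒ p = 7/9, and the value is (7)·(7/9) − 1 = 40/9.
For the defender: with q = P(Center), equating North's and South's payoffs gives 2q + 4 = −7q + 6 ⇒ q = 2/9.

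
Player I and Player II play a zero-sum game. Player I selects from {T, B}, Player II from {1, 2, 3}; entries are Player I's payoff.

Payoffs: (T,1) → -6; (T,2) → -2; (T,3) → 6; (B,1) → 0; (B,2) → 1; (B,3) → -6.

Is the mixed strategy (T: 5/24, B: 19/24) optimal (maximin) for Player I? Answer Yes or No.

No

Against 1 this mix gives (5/24)·(-6) + (19/24)·0 = -5/4.
Against 2 this mix gives (5/24)·(-2) + (19/24)·1 = 3/8.
Against 3 this mix gives (5/24)·6 + (19/24)·(-6) = -7/2.
Player II will play 3, holding Player I to -7/2. Shifting weight toward the row that does better against 3 would raise this floor (the equalizing mix achieves -2 against both 3 and 1), so the proposed strategy is not optimal.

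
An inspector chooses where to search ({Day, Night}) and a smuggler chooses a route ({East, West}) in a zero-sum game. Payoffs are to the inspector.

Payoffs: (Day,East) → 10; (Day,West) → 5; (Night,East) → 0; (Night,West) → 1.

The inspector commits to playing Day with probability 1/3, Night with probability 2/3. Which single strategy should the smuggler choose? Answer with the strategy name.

If the smuggler plays East, the inspector's expected payoff is (1/3)·10 + (2/3)·0 = 10/3.
If the smuggler plays West, the inspector's expected payoff is (1/3)·5 + (2/3)·1 = 7/3.
The smuggler minimizes the inspector's payoff; the smallest is 7/3, so the best response is West.

West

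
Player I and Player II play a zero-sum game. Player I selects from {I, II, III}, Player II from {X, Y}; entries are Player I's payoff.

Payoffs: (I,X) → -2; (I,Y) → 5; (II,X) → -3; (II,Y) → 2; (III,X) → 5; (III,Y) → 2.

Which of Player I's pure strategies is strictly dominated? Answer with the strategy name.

I gives a strictly higher payoff than II against every column: -2 > -3, 5 > 2.
So II is strictly dominated and Player I never plays it.

II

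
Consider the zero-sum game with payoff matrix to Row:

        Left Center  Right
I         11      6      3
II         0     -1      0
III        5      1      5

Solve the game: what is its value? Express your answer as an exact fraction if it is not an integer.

Row minima: I → 3, II → -1, III → 1; maximin = 3.
Column maxima: Left → 11, Center → 6, Right → 5; minimax = 5.
3 ≠ 5, so there is no saddle point; optimal play is mixed.
II is strictly dominated by I, so Row never plays it.
Left is strictly dominated by Center (it gives Row strictly more in every row), so Column never plays it.
On the remaining 2×2 (I, III vs Center, Right):
Let Row play I with probability p. Expected payoff against Center: 6p + 1(1−p) = 5p + 1; against Right: 3p + 5(1−p) = −2p + 5.
Setting these equal: 5p + 1 = −2p + 5 ⇒ 7p = 4 ⇒ p = 4/7, and the value is (5)·(4/7) + 1 = 27/7.
For Column: with q = P(Center), equating I's and III's payoffs gives 3q + 3 = −4q + 5 ⇒ q = 2/7.

27/7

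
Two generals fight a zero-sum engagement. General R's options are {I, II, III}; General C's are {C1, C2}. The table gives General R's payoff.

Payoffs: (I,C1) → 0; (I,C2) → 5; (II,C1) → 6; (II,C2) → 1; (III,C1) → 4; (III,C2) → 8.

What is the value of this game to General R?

Row minima: I → 0, II → 1, III → 4; maximin = 4.
Column maxima: C1 → 6, C2 → 8; minimax = 6.
4 ≠ 6, so there is no saddle point; optimal play is mixed.
I is strictly dominated by III, so General R never plays it.
On the remaining 2×2 (II, III vs C1, C2):
Let General R play II with probability p. Expected payoff against C1: 6p + 4(1−p) = 2p + 4; against C2: 1p + 8(1−p) = −7p + 8.
Setting these equal: 2p + 4 = −7p + 8 ⇒ 9p = 4 ⇒ p = 4/9, and the value is (2)·(4/9) + 4 = 44/9.
For General C: with q = P(C1), equating II's and III's payoffs gives 5q + 1 = −4q + 8 ⇒ q = 7/9.

44/9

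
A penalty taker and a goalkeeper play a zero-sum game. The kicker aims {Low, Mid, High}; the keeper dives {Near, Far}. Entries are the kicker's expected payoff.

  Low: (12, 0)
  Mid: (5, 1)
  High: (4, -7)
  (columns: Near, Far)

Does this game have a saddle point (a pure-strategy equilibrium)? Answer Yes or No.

Row minima: Low → 0, Mid → 1, High → -7; maximin = 1.
Column maxima: Near → 12, Far → 1; minimax = 1.
maximin = minimax = 1, so a saddle point exists.

Yes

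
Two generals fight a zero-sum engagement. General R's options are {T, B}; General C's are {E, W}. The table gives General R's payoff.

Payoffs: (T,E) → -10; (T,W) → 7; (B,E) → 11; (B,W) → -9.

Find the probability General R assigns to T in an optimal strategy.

Row minima: T → -10, B → -9; maximin = -9.
Column maxima: E → 11, W → 7; minimax = 7.
-9 ≠ 7, so there is no saddle point; optimal play is mixed.
Let General R play T with probability p. Expected payoff against E: (-10)p + 11(1−p) = −21p + 11; against W: 7p + (-9)(1−p) = 16p − 9.
Setting these equal: −21p + 11 = 16p − 9 ⇒ −37p = -20 ⇒ p = 20/37, and the value is (-21)·(20/37) + 11 = -13/37.
For General C: with q = P(E), equating T's and B's payoffs gives −17q + 7 = 20q − 9 ⇒ q = 16/37.

20/37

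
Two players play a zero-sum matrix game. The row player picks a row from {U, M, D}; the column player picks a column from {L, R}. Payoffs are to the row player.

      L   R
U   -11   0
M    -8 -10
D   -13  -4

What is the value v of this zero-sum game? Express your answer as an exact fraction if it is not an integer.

-110/13

Row minima: U → -11, M → -10, D → -13; maximin = -10.
Column maxima: L → -8, R → 0; minimax = -8.
-10 ≠ -8, so there is no saddle point; optimal play is mixed.
D is strictly dominated by U, so the row player never plays it.
On the remaining 2×2 (U, M vs L, R):
Let the row player play U with probability p. Expected payoff against L: (-11)p + (-8)(1−p) = −3p − 8; against R: 0p + (-10)(1−p) = 10p − 10.
Setting these equal: −3p − 8 = 10p − 10 ⇒ −13p = -2 ⇒ p = 2/13, and the value is (-3)·(2/13) − 8 = -110/13.
For the column player: with q = P(L), equating U's and M's payoffs gives −11q = 2q − 10 ⇒ q = 10/13.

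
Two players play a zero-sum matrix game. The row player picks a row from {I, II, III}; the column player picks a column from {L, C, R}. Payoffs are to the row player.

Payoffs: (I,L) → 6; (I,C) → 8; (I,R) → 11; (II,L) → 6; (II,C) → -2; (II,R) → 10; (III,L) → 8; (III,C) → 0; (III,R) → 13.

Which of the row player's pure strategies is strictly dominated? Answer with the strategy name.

II

III gives a strictly higher payoff than II against every column: 8 > 6, 0 > -2, 13 > 10.
So II is strictly dominated and the row player never plays it.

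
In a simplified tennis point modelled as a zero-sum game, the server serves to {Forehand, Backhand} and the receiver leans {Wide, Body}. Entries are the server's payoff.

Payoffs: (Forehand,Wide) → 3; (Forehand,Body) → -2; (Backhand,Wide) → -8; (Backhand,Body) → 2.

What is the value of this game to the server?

Row minima: Forehand → -2, Backhand → -8; maximin = -2.
Column maxima: Wide → 3, Body → 2; minimax = 2.
-2 ≠ 2, so there is no saddle point; optimal play is mixed.
Let the server play Forehand with probability p. Expected payoff against Wide: 3p + (-8)(1−p) = 11p − 8; against Body: (-2)p + 2(1−p) = −4p + 2.
Setting these equal: 11p − 8 = −4p + 2 ⇒ 15p = 10 ⇒ p = 2/3, and the value is (11)·(2/3) − 8 = -2/3.
For the receiver: with q = P(Wide), equating Forehand's and Backhand's payoffs gives 5q − 2 = −10q + 2 ⇒ q = 4/15.

-2/3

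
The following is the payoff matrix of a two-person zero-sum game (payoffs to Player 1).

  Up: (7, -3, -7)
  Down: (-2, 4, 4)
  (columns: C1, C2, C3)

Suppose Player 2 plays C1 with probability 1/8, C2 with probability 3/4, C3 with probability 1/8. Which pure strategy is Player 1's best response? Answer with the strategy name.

Down

Expected payoff of Up: (1/8)·7 + (3/4)·(-3) + (1/8)·(-7) = -9/4.
Expected payoff of Down: (1/8)·(-2) + (3/4)·4 + (1/8)·4 = 13/4.
The largest is 13/4, so Player 1's best response is Down.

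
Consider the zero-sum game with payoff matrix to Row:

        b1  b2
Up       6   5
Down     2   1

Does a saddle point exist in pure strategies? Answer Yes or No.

Row minima: Up → 5, Down → 1; maximin = 5.
Column maxima: b1 → 6, b2 → 5; minimax = 5.
maximin = minimax = 5, so a saddle point exists.

Yes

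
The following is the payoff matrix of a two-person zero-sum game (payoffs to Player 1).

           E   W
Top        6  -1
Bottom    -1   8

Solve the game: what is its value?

47/16

Row minima: Top → -1, Bottom → -1; maximin = -1.
Column maxima: E → 6, W → 8; minimax = 6.
-1 ≠ 6, so there is no saddle point; optimal play is mixed.
Let Player 1 play Top with probability p. Expected payoff against E: 6p + (-1)(1−p) = 7p − 1; against W: (-1)p + 8(1−p) = −9p + 8.
Setting these equal: 7p − 1 = −9p + 8 ⇒ 16p = 9 ⇒ p = 9/16, and the value is (7)·(9/16) − 1 = 47/16.
For Player 2: with q = P(E), equating Top's and Bottom's payoffs gives 7q − 1 = −9q + 8 ⇒ q = 9/16.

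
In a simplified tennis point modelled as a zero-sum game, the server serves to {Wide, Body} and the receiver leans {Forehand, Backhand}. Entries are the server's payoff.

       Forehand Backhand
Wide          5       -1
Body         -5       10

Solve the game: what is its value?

Row minima: Wide → -1, Body → -5; maximin = -1.
Column maxima: Forehand → 5, Backhand → 10; minimax = 5.
-1 ≠ 5, so there is no saddle point; optimal play is mixed.
Let the server play Wide with probability p. Expected payoff against Forehand: 5p + (-5)(1−p) = 10p − 5; against Backhand: (-1)p + 10(1−p) = −11p + 10.
Setting these equal: 10p − 5 = −11p + 10 ⇒ 21p = 15 ⇒ p = 5/7, and the value is (10)·(5/7) − 5 = 15/7.
For the receiver: with q = P(Forehand), equating Wide's and Body's payoffs gives 6q − 1 = −15q + 10 ⇒ q = 11/21.

15/7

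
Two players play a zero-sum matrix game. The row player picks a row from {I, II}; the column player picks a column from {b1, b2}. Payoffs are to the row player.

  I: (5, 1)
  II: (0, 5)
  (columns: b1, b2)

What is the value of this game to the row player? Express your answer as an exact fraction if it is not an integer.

Row minima: I → 1, II → 0; maximin = 1.
Column maxima: b1 → 5, b2 → 5; minimax = 5.
1 ≠ 5, so there is no saddle point; optimal play is mixed.
Let the row player play I with probability p. Expected payoff against b1: 5p + 0(1−p) = 5p; against b2: 1p + 5(1−p) = −4p + 5.
Setting these equal: 5p = −4p + 5 ⇒ 9p = 5 ⇒ p = 5/9, and the value is (5)·(5/9) = 25/9.
For the column player: with q = P(b1), equating I's and II's payoffs gives 4q + 1 = −5q + 5 ⇒ q = 4/9.

25/9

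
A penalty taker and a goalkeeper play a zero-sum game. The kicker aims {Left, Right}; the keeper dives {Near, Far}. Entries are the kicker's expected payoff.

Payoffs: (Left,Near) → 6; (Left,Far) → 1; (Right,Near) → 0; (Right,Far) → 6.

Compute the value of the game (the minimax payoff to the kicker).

36/11

Row minima: Left → 1, Right → 0; maximin = 1.
Column maxima: Near → 6, Far → 6; minimax = 6.
1 ≠ 6, so there is no saddle point; optimal play is mixed.
Let the kicker play Left with probability p. Expected payoff against Near: 6p + 0(1−p) = 6p; against Far: 1p + 6(1−p) = −5p + 6.
Setting these equal: 6p = −5p + 6 ⇒ 11p = 6 ⇒ p = 6/11, and the value is (6)·(6/11) = 36/11.
For the keeper: with q = P(Near), equating Left's and Right's payoffs gives 5q + 1 = −6q + 6 ⇒ q = 5/11.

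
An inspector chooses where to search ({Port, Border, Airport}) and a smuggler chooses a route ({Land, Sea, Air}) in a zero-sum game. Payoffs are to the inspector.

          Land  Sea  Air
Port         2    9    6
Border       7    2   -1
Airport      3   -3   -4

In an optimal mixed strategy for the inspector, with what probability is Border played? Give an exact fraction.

Row minima: Port → 2, Border → -1, Airport → -4; maximin = 2.
Column maxima: Land → 7, Sea → 9, Air → 6; minimax = 6.
2 ≠ 6, so there is no saddle point; optimal play is mixed.
Airport is strictly dominated by Border, so the inspector never plays it.
Sea is strictly dominated by Air (it gives the inspector strictly more in every row), so the smuggler never plays it.
On the remaining 2×2 (Port, Border vs Land, Air):
Let the inspector play Port with probability p. Expected payoff against Land: 2p + 7(1−p) = −5p + 7; against Air: 6p + (-1)(1−p) = 7p − 1.
Setting these equal: −5p + 7 = 7p − 1 ⇒ −12p = -8 ⇒ p = 2/3, and the value is (-5)·(2/3) + 7 = 11/3.
For the smuggler: with q = P(Land), equating Port's and Border's payoffs gives −4q + 6 = 8q − 1 ⇒ q = 7/12.

1/3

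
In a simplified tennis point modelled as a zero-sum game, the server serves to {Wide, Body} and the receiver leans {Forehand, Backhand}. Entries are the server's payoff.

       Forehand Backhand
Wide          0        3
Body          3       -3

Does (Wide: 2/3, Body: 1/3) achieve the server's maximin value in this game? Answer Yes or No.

Yes

Against Forehand this mix gives (2/3)·0 + (1/3)·3 = 1.
Against Backhand this mix gives (2/3)·3 + (1/3)·(-3) = 1.
All of the receiver's active replies (Forehand, Backhand) yield 1, and no column does worse for the server. The mix makes the receiver indifferent and guarantees 1, so it is optimal.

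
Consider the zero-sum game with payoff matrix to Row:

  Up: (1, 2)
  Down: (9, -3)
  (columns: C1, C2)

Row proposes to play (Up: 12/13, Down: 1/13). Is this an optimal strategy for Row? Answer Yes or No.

Yes

Against C1 this mix gives (12/13)·1 + (1/13)·9 = 21/13.
Against C2 this mix gives (12/13)·2 + (1/13)·(-3) = 21/13.
All of Column's active replies (C1, C2) yield 21/13, and no column does worse for Row. The mix makes Column indifferent and guarantees 21/13, so it is optimal.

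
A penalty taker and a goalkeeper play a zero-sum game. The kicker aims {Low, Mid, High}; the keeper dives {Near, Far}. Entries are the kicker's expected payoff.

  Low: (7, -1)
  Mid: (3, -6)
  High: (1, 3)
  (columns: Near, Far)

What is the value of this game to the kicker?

Row minima: Low → -1, Mid → -6, High → 1; maximin = 1.
Column maxima: Near → 7, Far → 3; minimax = 3.
1 ≠ 3, so there is no saddle point; optimal play is mixed.
Mid is strictly dominated by Low, so the kicker never plays it.
On the remaining 2×2 (Low, High vs Near, Far):
Let the kicker play Low with probability p. Expected payoff against Near: 7p + 1(1−p) = 6p + 1; against Far: (-1)p + 3(1−p) = −4p + 3.
Setting these equal: 6p + 1 = −4p + 3 ⇒ 10p = 2 ⇒ p = 1/5, and the value is (6)·(1/5) + 1 = 11/5.
For the keeper: with q = P(Near), equating Low's and High's payoffs gives 8q − 1 = −2q + 3 ⇒ q = 2/5.

11/5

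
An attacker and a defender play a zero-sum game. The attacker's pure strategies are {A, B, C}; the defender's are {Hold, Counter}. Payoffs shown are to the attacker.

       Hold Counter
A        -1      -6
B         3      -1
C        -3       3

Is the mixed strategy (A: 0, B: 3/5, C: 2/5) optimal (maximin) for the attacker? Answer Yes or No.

Yes

Against Hold this mix gives (3/5)·3 + (2/5)·(-3) = 3/5.
Against Counter this mix gives (3/5)·(-1) + (2/5)·3 = 3/5.
All of the defender's active replies (Hold, Counter) yield 3/5, and no column does worse for the attacker. The mix makes the defender indifferent and guarantees 3/5, so it is optimal.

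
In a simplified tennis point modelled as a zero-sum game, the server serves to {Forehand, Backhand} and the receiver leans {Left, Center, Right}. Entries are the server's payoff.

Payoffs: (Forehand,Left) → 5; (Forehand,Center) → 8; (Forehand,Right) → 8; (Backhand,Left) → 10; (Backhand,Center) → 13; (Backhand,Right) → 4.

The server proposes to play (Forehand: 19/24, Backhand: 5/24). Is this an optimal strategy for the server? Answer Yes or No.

Against Left this mix gives (19/24)·5 + (5/24)·10 = 145/24.
Against Center this mix gives (19/24)·8 + (5/24)·13 = 217/24.
Against Right this mix gives (19/24)·8 + (5/24)·4 = 43/6.
The receiver will play Left, holding the server to 145/24. Shifting weight toward the row that does better against Left would raise this floor (the equalizing mix achieves 20/3 against both Left and Right), so the proposed strategy is not optimal.

No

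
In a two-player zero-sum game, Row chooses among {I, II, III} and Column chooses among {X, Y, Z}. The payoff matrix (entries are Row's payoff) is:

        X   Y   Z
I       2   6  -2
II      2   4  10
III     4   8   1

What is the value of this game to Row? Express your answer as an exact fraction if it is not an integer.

Row minima: I → -2, II → 2, III → 1; maximin = 2.
Column maxima: X → 4, Y → 8, Z → 10; minimax = 4.
2 ≠ 4, so there is no saddle point; optimal play is mixed.
I is strictly dominated by III, so Row never plays it.
Y is strictly dominated by X (it gives Row strictly more in every row), so Column never plays it.
On the remaining 2×2 (II, III vs X, Z):
Let Row play II with probability p. Expected payoff against X: 2p + 4(1−p) = −2p + 4; against Z: 10p + 1(1−p) = 9p + 1.
Setting these equal: −2p + 4 = 9p + 1 ⇒ −11p = -3 ⇒ p = 3/11, and the value is (-2)·(3/11) + 4 = 38/11.
For Column: with q = P(X), equating II's and III's payoffs gives −8q + 10 = 3q + 1 ⇒ q = 9/11.

38/11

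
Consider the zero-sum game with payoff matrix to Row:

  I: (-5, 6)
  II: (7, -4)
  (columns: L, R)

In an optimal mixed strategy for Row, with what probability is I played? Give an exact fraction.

Row minima: I → -5, II → -4; maximin = -4.
Column maxima: L → 7, R → 6; minimax = 6.
-4 ≠ 6, so there is no saddle point; optimal play is mixed.
Let Row play I with probability p. Expected payoff against L: (-5)p + 7(1−p) = −12p + 7; against R: 6p + (-4)(1−p) = 10p − 4.
Setting these equal: −12p + 7 = 10p − 4 ⇒ −22p = -11 ⇒ p = 1/2, and the value is (-12)·(1/2) + 7 = 1.
For Column: with q = P(L), equating I's and II's payoffs gives −11q + 6 = 11q − 4 ⇒ q = 5/11.

1/2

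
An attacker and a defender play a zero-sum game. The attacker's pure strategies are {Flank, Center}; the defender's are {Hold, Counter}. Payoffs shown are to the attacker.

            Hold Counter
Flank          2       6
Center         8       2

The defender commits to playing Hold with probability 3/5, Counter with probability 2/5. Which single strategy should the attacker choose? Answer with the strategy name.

Center

Expected payoff of Flank: (3/5)·2 + (2/5)·6 = 18/5.
Expected payoff of Center: (3/5)·8 + (2/5)·2 = 28/5.
The largest is 28/5, so the attacker's best response is Center.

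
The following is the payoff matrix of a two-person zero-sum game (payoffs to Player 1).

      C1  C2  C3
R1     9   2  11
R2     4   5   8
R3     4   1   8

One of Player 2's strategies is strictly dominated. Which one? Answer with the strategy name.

C1 holds Player 1's payoff strictly below C3 in every row: 9 < 11, 4 < 8, 4 < 8.
So C3 is strictly dominated for Player 2.

C3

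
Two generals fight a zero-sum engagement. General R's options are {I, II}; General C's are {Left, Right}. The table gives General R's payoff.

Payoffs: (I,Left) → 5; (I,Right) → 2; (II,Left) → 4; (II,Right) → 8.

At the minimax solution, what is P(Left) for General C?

6/7

Row minima: I → 2, II → 4; maximin = 4.
Column maxima: Left → 5, Right → 8; minimax = 5.
4 ≠ 5, so there is no saddle point; optimal play is mixed.
Let General R play I with probability p. Expected payoff against Left: 5p + 4(1−p) = p + 4; against Right: 2p + 8(1−p) = −6p + 8.
Setting these equal: p + 4 = −6p + 8 ⇒ 7p = 4 ⇒ p = 4/7, and the value is (1)·(4/7) + 4 = 32/7.
For General C: with q = P(Left), equating I's and II's payoffs gives 3q + 2 = −4q + 8 ⇒ q = 6/7.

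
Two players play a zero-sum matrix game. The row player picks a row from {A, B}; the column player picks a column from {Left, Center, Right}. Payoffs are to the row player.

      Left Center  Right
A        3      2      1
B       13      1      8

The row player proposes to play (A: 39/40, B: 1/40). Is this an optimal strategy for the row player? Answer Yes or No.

Against Left this mix gives (39/40)·3 + (1/40)·13 = 13/4.
Against Center this mix gives (39/40)·2 + (1/40)·1 = 79/40.
Against Right this mix gives (39/40)·1 + (1/40)·8 = 47/40.
The column player will play Right, holding the row player to 47/40. Shifting weight toward the row that does better against Right would raise this floor (the equalizing mix achieves 15/8 against both Right and Center), so the proposed strategy is not optimal.

No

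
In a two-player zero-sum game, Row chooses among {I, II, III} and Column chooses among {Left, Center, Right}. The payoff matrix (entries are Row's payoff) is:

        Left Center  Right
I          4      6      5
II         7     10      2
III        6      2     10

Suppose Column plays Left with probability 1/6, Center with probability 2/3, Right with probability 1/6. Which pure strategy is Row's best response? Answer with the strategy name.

Expected payoff of I: (1/6)·4 + (2/3)·6 + (1/6)·5 = 11/2.
Expected payoff of II: (1/6)·7 + (2/3)·10 + (1/6)·2 = 49/6.
Expected payoff of III: (1/6)·6 + (2/3)·2 + (1/6)·10 = 4.
The largest is 49/6, so Row's best response is II.

II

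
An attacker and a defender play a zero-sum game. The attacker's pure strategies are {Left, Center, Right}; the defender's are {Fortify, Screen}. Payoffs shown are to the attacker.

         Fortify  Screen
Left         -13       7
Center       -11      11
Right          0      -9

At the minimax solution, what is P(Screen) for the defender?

Row minima: Left → -13, Center → -11, Right → -9; maximin = -9.
Column maxima: Fortify → 0, Screen → 11; minimax = 0.
-9 ≠ 0, so there is no saddle point; optimal play is mixed.
Left is strictly dominated by Center, so the attacker never plays it.
On the remaining 2×2 (Center, Right vs Fortify, Screen):
Let the attacker play Center with probability p. Expected payoff against Fortify: (-11)p + 0(1−p) = −11p; against Screen: 11p + (-9)(1−p) = 20p − 9.
Setting these equal: −11p = 20p − 9 ⇒ −31p = -9 ⇒ p = 9/31, and the value is (-11)·(9/31) = -99/31.
For the defender: with q = P(Fortify), equating Center's and Right's payoffs gives −22q + 11 = 9q − 9 ⇒ q = 20/31.

11/31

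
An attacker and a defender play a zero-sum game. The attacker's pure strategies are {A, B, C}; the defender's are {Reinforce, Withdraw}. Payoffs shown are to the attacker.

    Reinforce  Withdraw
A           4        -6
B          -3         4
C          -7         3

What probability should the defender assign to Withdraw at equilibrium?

7/17

Row minima: A → -6, B → -3, C → -7; maximin = -3.
Column maxima: Reinforce → 4, Withdraw → 4; minimax = 4.
-3 ≠ 4, so there is no saddle point; optimal play is mixed.
C is strictly dominated by B, so the attacker never plays it.
On the remaining 2×2 (A, B vs Reinforce, Withdraw):
Let the attacker play A with probability p. Expected payoff against Reinforce: 4p + (-3)(1−p) = 7p − 3; against Withdraw: (-6)p + 4(1−p) = −10p + 4.
Setting these equal: 7p − 3 = −10p + 4 ⇒ 17p = 7 ⇒ p = 7/17, and the value is (7)·(7/17) − 3 = -2/17.
For the defender: with q = P(Reinforce), equating A's and B's payoffs gives 10q − 6 = −7q + 4 ⇒ q = 10/17.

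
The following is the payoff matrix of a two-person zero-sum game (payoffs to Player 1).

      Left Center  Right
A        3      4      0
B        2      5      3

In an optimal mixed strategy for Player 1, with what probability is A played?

1/4

Row minima: A → 0, B → 2; maximin = 2.
Column maxima: Left → 3, Center → 5, Right → 3; minimax = 3.
2 ≠ 3, so there is no saddle point; optimal play is mixed.
Center is strictly dominated by Left (it gives Player 1 strictly more in every row), so Player 2 never plays it.
On the remaining 2×2 (A, B vs Left, Right):
Let Player 1 play A with probability p. Expected payoff against Left: 3p + 2(1−p) = p + 2; against Right: 0p + 3(1−p) = −3p + 3.
Setting these equal: p + 2 = −3p + 3 ⇒ 4p = 1 ⇒ p = 1/4, and the value is (1)·(1/4) + 2 = 9/4.
For Player 2: with q = P(Left), equating A's and B's payoffs gives 3q = −q + 3 ⇒ q = 3/4.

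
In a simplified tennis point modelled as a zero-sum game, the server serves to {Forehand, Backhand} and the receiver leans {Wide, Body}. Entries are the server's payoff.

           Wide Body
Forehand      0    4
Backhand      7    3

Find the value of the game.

Row minima: Forehand → 0, Backhand → 3; maximin = 3.
Column maxima: Wide → 7, Body → 4; minimax = 4.
3 ≠ 4, so there is no saddle point; optimal play is mixed.
Let the server play Forehand with probability p. Expected payoff against Wide: 0p + 7(1−p) = −7p + 7; against Body: 4p + 3(1−p) = p + 3.
Setting these equal: −7p + 7 = p + 3 ⇒ −8p = -4 ⇒ p = 1/2, and the value is (-7)·(1/2) + 7 = 7/2.
For the receiver: with q = P(Wide), equating Forehand's and Backhand's payoffs gives −4q + 4 = 4q + 3 ⇒ q = 1/8.

7/2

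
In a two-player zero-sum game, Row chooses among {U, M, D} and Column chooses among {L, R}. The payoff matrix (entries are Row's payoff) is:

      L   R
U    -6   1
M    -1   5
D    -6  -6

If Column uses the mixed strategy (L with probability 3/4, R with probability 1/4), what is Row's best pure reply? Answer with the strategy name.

Expected payoff of U: (3/4)·(-6) + (1/4)·1 = -17/4.
Expected payoff of M: (3/4)·(-1) + (1/4)·5 = 1/2.
Expected payoff of D: (3/4)·(-6) + (1/4)·(-6) = -6.
The largest is 1/2, so Row's best response is M.

M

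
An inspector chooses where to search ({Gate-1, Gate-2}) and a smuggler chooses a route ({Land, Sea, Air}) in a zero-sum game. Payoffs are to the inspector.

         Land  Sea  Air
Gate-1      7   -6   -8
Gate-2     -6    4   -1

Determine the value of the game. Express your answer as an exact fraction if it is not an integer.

-11/4

Row minima: Gate-1 → -8, Gate-2 → -6; maximin = -6.
Column maxima: Land → 7, Sea → 4, Air → -1; minimax = -1.
-6 ≠ -1, so there is no saddle point; optimal play is mixed.
Sea is strictly dominated by Air (it gives the inspector strictly more in every row), so the smuggler never plays it.
On the remaining 2×2 (Gate-1, Gate-2 vs Land, Air):
Let the inspector play Gate-1 with probability p. Expected payoff against Land: 7p + (-6)(1−p) = 13p − 6; against Air: (-8)p + (-1)(1−p) = −7p − 1.
Setting these equal: 13p − 6 = −7p − 1 ⇒ 20p = 5 ⇒ p = 1/4, and the value is (13)·(1/4) − 6 = -11/4.
For the smuggler: with q = P(Land), equating Gate-1's and Gate-2's payoffs gives 15q − 8 = −5q − 1 ⇒ q = 7/20.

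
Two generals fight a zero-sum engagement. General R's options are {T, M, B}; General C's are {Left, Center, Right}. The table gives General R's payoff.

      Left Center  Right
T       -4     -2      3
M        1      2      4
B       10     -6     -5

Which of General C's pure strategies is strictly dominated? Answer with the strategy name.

Center holds General R's payoff strictly below Right in every row: -2 < 3, 2 < 4, -6 < -5.
So Right is strictly dominated for General C.

Right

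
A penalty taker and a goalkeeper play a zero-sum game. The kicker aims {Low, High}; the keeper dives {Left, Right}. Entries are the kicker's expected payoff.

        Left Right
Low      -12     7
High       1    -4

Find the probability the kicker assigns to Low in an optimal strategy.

Row minima: Low → -12, High → -4; maximin = -4.
Column maxima: Left → 1, Right → 7; minimax = 1.
-4 ≠ 1, so there is no saddle point; optimal play is mixed.
Let the kicker play Low with probability p. Expected payoff against Left: (-12)p + 1(1−p) = −13p + 1; against Right: 7p + (-4)(1−p) = 11p − 4.
Setting these equal: −13p + 1 = 11p − 4 ⇒ −24p = -5 ⇒ p = 5/24, and the value is (-13)·(5/24) + 1 = -41/24.
For the keeper: with q = P(Left), equating Low's and High's payoffs gives −19q + 7 = 5q − 4 ⇒ q = 11/24.

5/24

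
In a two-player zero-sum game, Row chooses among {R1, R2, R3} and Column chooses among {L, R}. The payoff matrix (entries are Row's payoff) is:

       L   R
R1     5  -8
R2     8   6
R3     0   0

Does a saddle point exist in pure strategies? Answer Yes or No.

Yes

Row minima: R1 → -8, R2 → 6, R3 → 0; maximin = 6.
Column maxima: L → 8, R → 6; minimax = 6.
maximin = minimax = 6, so a saddle point exists.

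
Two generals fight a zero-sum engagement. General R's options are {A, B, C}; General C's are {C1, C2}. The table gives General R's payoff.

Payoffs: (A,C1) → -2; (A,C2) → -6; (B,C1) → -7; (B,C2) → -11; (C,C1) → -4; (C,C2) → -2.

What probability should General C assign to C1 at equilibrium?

Row minima: A → -6, B → -11, C → -4; maximin = -4.
Column maxima: C1 → -2, C2 → -2; minimax = -2.
-4 ≠ -2, so there is no saddle point; optimal play is mixed.
B is strictly dominated by A, so General R never plays it.
On the remaining 2×2 (A, C vs C1, C2):
Let General R play A with probability p. Expected payoff against C1: (-2)p + (-4)(1−p) = 2p − 4; against C2: (-6)p + (-2)(1−p) = −4p − 2.
Setting these equal: 2p − 4 = −4p − 2 ⇒ 6p = 2 ⇒ p = 1/3, and the value is (2)·(1/3) − 4 = -10/3.
For General C: with q = P(C1), equating A's and C's payoffs gives 4q − 6 = −2q − 2 ⇒ q = 2/3.

2/3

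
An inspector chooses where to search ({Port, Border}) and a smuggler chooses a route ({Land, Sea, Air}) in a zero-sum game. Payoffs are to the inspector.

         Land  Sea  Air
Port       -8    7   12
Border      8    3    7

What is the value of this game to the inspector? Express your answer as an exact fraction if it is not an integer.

Row minima: Port → -8, Border → 3; maximin = 3.
Column maxima: Land → 8, Sea → 7, Air → 12; minimax = 7.
3 ≠ 7, so there is no saddle point; optimal play is mixed.
Air is strictly dominated by Sea (it gives the inspector strictly more in every row), so the smuggler never plays it.
On the remaining 2×2 (Port, Border vs Land, Sea):
Let the inspector play Port with probability p. Expected payoff against Land: (-8)p + 8(1−p) = −16p + 8; against Sea: 7p + 3(1−p) = 4p + 3.
Setting these equal: −16p + 8 = 4p + 3 ⇒ −20p = -5 ⇒ p = 1/4, and the value is (-16)·(1/4) + 8 = 4.
For the smuggler: with q = P(Land), equating Port's and Border's payoffs gives −15q + 7 = 5q + 3 ⇒ q = 1/5.

4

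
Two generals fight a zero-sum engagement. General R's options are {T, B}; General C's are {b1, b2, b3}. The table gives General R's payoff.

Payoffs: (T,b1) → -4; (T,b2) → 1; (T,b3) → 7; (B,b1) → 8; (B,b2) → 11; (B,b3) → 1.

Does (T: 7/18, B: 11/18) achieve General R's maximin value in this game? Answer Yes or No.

Against b1 this mix gives (7/18)·(-4) + (11/18)·8 = 10/3.
Against b2 this mix gives (7/18)·1 + (11/18)·11 = 64/9.
Against b3 this mix gives (7/18)·7 + (11/18)·1 = 10/3.
All of General C's active replies (b1, b3) yield 10/3, and no column does worse for General R. The mix makes General C indifferent and guarantees 10/3, so it is optimal.

Yes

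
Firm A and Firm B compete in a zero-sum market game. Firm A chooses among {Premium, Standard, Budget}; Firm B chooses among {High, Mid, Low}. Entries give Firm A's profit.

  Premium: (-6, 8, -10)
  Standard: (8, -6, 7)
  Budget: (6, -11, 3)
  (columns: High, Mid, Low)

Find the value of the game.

Row minima: Premium → -10, Standard → -6, Budget → -11; maximin = -6.
Column maxima: High → 8, Mid → 8, Low → 7; minimax = 7.
-6 ≠ 7, so there is no saddle point; optimal play is mixed.
Budget is strictly dominated by Standard, so Firm A never plays it.
High is strictly dominated by Low (it gives Firm A strictly more in every row), so Firm B never plays it.
On the remaining 2×2 (Premium, Standard vs Mid, Low):
Let Firm A play Premium with probability p. Expected payoff against Mid: 8p + (-6)(1−p) = 14p − 6; against Low: (-10)p + 7(1−p) = −17p + 7.
Setting these equal: 14p − 6 = −17p + 7 ⇒ 31p = 13 ⇒ p = 13/31, and the value is (14)·(13/31) − 6 = -4/31.
For Firm B: with q = P(Mid), equating Premium's and Standard's payoffs gives 18q − 10 = −13q + 7 ⇒ q = 17/31.

-4/31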